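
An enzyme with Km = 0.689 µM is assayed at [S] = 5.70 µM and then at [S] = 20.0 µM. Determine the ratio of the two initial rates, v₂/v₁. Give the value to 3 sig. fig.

The fractional saturations are [S]/(Km+[S]) = 5.70/6.389 = 0.8922 and 20.0/20.69 = 0.9667.
v₂/v₁ is just their ratio: 0.9667/0.8922 = 1.08.

1.08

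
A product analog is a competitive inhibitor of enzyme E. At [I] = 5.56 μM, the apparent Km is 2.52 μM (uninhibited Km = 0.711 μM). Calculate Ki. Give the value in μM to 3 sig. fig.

Competitive: Km,app = α·Km with α = 1 + [I]/Ki.
α = Km,app/Km = 2.52/0.711 = 3.544.
Ki = [I]/(α − 1) = 5.56/2.544 = 2.19 μM.

2.19 μM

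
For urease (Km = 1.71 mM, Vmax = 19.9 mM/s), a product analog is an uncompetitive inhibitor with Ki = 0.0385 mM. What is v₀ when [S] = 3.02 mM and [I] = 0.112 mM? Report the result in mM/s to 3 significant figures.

With α = 1 + [I]/Ki = 1 + 0.112/0.0385 = 3.909, the uncompetitive rate law is v = (Vmax/α)·[S] / (Km/α + [S]).
v = (19.9/3.909)×3.02 / (1.71/3.909 + 3.02) = 15.37/3.457 = 4.45 mM/s.

4.45 mM/s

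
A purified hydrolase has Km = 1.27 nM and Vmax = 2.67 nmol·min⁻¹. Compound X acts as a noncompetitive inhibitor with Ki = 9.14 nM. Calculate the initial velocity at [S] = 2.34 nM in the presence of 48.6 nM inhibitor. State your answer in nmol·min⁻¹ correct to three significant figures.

With α = 1 + [I]/Ki = 1 + 48.6/9.14 = 6.317, the noncompetitive rate law is v = (Vmax/α)·[S] / (Km + [S]).
v = (2.67/6.317)×2.34 / (1.27 + 2.34) = 0.9890/3.610 = 0.274 nmol·min⁻¹.

0.274 nmol·min⁻¹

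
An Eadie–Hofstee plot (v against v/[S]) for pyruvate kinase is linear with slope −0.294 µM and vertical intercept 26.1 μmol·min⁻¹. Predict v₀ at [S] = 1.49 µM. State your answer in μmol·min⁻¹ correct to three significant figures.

21.8 μmol·min⁻¹

In the Eadie–Hofstee form v = Vmax − Km·(v/[S]), the slope is −Km and the intercept is Vmax, so Km = 0.294 µM and Vmax = 26.1 μmol·min⁻¹.
v = 26.1 × 1.49/(0.294 + 1.49) = 21.8 μmol·min⁻¹.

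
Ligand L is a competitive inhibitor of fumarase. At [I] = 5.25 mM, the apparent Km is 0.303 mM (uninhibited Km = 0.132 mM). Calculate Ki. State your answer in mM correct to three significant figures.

Competitive: Km,app = α·Km with α = 1 + [I]/Ki.
α = Km,app/Km = 0.303/0.132 = 2.295.
Ki = [I]/(α − 1) = 5.25/1.295 = 4.05 mM.

4.05 mM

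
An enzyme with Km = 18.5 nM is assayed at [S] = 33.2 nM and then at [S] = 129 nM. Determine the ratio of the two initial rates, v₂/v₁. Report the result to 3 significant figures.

Since Vmax cancels, v₂/v₁ = [S]₂(Km+[S]₁) / [S]₁(Km+[S]₂).
= 129×(18.5+33.2) / (33.2×(18.5+129)) = 6669/4897 = 1.36.

1.36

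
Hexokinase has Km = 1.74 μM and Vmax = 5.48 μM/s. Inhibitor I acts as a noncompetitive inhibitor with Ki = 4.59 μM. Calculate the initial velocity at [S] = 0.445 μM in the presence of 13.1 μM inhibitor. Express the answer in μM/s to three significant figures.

With α = 1 + [I]/Ki = 1 + 13.1/4.59 = 3.854, the noncompetitive rate law is v = (Vmax/α)·[S] / (Km + [S]).
v = (5.48/3.854)×0.445 / (1.74 + 0.445) = 0.6327/2.185 = 0.290 μM/s.

0.290 μM/s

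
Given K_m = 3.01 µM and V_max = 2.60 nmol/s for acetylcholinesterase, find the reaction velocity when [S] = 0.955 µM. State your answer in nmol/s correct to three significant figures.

[S]/(Km+[S]) = 0.955/3.965 = 0.2409, the fractional saturation.
v = 0.2409 × Vmax = 0.2409 × 2.60 = 0.626 nmol/s.

0.626 nmol/s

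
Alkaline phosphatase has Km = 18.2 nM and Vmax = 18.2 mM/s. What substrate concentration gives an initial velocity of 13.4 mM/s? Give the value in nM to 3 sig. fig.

Rearranging v = Vmax[S]/(Km+[S]) gives [S] = Km·v/(Vmax − v).
[S] = 18.2 × 13.4 / (18.2 − 13.4) = 243.9/4.800 = 50.8 nM.

50.8 nM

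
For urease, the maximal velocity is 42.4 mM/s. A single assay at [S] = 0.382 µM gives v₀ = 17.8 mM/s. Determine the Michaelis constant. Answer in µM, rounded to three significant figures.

0.528 µM

From v = Vmax[S]/(Km+[S]), Km = [S](Vmax − v)/v.
Km = 0.382 × (42.4 − 17.8) / 17.8 = 9.397/17.8 = 0.528 µM.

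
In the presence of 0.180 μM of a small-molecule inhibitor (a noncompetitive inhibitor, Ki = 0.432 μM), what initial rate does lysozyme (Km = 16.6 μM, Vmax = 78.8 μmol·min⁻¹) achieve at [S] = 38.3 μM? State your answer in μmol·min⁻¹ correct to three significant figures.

α = 1 + [I]/Ki = 1 + 0.180/0.432 = 1.417.
For a noncompetitive inhibitor, Vmax is reduced to Vmax/α while Km is unchanged: Km,app = 16.6 μM, Vmax,app = 55.6 μmol·min⁻¹.
v = Vmax,app·[S]/(Km,app + [S]) = 55.6 × 38.3/(16.6 + 38.3) = 38.8 μmol·min⁻¹.

38.8 μmol·min⁻¹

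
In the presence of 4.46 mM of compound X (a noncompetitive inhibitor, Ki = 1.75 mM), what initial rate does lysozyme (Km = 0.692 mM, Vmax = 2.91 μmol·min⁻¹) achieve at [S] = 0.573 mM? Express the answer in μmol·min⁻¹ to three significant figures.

0.371 μmol·min⁻¹

With α = 1 + [I]/Ki = 1 + 4.46/1.75 = 3.549, the noncompetitive rate law is v = (Vmax/α)·[S] / (Km + [S]).
v = (2.91/3.549)×0.573 / (0.692 + 0.573) = 0.4699/1.265 = 0.371 μmol·min⁻¹.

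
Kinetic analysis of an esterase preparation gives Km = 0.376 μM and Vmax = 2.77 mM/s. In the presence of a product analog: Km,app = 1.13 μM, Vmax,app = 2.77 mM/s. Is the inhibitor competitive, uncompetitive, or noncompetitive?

Km increases (0.376 → 1.13 μM) while Vmax is unchanged — the hallmark of competitive inhibition.

competitive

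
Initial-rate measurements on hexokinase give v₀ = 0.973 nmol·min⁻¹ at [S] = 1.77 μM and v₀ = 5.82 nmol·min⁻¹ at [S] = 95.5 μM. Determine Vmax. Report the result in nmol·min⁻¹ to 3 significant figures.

From v = Vmax[S]/(Km+[S]), each point gives Vmax = v(Km+[S])/[S].
Equating: 0.973(Km+1.77)/1.77 = 5.82(Km+95.5)/95.5.
0.5497·Km + 0.973 = 0.06094·Km + 5.82, so (0.5497 − 0.06094)·Km = 5.82 − 0.973.
Km = 4.847/0.4888 = 9.92 μM; then Vmax = 0.973(9.92+1.77)/1.77 = 6.42 nmol·min⁻¹.

6.42 nmol·min⁻¹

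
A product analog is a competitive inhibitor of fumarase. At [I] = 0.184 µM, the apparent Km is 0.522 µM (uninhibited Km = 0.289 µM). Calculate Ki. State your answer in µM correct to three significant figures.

0.228 µM

Competitive: Km,app = α·Km with α = 1 + [I]/Ki.
α = Km,app/Km = 0.522/0.289 = 1.806.
Since α = 1 + [I]/Ki, [I]/Ki = 1.806 − 1 = 0.8062 and Ki = 0.184/0.8062 = 0.228 µM.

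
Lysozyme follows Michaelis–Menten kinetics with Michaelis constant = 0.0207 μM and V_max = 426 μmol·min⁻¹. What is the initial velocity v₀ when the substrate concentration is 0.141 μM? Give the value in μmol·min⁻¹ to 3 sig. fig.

371 μmol·min⁻¹

v = Vmax·[S]/(Km + [S]) = 426 × 0.141 / (0.0207 + 0.141)
  = 60.07 / 0.1617 = 371 μmol·min⁻¹.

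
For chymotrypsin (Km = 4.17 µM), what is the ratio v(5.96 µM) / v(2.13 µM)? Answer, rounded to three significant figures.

Since Vmax cancels, v₂/v₁ = [S]₂(Km+[S]₁) / [S]₁(Km+[S]₂).
= 5.96×(4.17+2.13) / (2.13×(4.17+5.96)) = 37.55/21.58 = 1.74.

1.74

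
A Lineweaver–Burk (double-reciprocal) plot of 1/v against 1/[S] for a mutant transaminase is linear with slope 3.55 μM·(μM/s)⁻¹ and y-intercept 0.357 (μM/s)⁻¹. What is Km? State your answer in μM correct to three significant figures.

y-intercept = 1/Vmax ⇒ Vmax = 2.80 μM/s; slope = Km/Vmax ⇒ Km = slope × Vmax.
Km = 3.55 × 2.80 = 9.94 μM.

9.94 μM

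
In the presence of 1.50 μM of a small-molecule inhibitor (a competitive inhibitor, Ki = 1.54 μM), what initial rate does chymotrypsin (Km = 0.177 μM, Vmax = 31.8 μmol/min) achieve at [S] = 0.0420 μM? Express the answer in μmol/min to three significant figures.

With α = 1 + [I]/Ki = 1 + 1.50/1.54 = 1.974, the competitive rate law is v = Vmax[S] / (αKm + [S]).
v = 31.8×0.0420 / (1.974×0.177 + 0.0420) = 1.336/0.3914 = 3.41 μmol/min.

3.41 μmol/min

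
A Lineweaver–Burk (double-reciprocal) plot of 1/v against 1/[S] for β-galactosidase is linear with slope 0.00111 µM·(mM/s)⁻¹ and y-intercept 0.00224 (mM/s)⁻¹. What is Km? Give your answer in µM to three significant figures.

0.496 µM

y-intercept = 1/Vmax ⇒ Vmax = 446 mM/s; slope = Km/Vmax ⇒ Km = slope × Vmax.
Km = 0.00111 × 446 = 0.496 µM.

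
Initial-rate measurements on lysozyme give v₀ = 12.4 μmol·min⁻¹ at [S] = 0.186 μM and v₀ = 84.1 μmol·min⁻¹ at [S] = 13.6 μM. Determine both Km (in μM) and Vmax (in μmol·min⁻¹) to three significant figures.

Km = 1.19 μM; Vmax = 91.4 μmol·min⁻¹

From v = Vmax[S]/(Km+[S]), each point gives Vmax = v(Km+[S])/[S].
Equating: 12.4(Km+0.186)/0.186 = 84.1(Km+13.6)/13.6.
66.67·Km + 12.4 = 6.184·Km + 84.1, so (66.67 − 6.184)·Km = 84.1 − 12.4.
Km = 71.70/60.48 = 1.19 μM; then Vmax = 12.4(1.19+0.186)/0.186 = 91.4 μmol·min⁻¹.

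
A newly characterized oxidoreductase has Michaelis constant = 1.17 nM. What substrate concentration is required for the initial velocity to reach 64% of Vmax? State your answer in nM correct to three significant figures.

2.08 nM

v/Vmax = [S]/(Km+[S]) = 0.64, so [S] = Km·0.64/(1 − 0.64) = 1.17 × 1.778.
[S] = 2.08 nM.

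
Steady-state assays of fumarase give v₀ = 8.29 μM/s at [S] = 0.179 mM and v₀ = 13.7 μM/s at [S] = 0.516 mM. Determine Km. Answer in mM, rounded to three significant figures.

From v = Vmax[S]/(Km+[S]), each point gives Vmax = v(Km+[S])/[S].
Equating: 8.29(Km+0.179)/0.179 = 13.7(Km+0.516)/0.516.
46.31·Km + 8.29 = 26.55·Km + 13.7, so (46.31 − 26.55)·Km = 13.7 − 8.29.
Km = 5.410/19.76 = 0.274 mM; then Vmax = 8.29(0.274+0.179)/0.179 = 21.0 μM/s.

0.274 mM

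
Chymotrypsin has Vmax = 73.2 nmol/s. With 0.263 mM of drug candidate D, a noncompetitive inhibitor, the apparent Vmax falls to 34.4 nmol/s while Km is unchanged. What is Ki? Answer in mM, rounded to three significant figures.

Noncompetitive: Vmax,app = Vmax/α with α = 1 + [I]/Ki.
α = Vmax/Vmax,app = 73.2/34.4 = 2.128.
Since α = 1 + [I]/Ki, [I]/Ki = 2.128 − 1 = 1.128 and Ki = 0.263/1.128 = 0.233 mM.

0.233 mM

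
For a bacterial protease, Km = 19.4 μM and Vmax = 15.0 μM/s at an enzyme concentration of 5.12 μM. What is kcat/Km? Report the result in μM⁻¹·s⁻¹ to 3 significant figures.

kcat = Vmax/[E]total = 15.0/5.12 = 2.93 s⁻¹.
kcat/Km = 2.93/19.4 = 0.151 μM⁻¹·s⁻¹.

0.151 μM⁻¹·s⁻¹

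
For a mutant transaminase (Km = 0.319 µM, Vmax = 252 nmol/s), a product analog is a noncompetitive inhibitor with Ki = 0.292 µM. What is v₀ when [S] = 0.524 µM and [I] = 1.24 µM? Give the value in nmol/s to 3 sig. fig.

With α = 1 + [I]/Ki = 1 + 1.24/0.292 = 5.247, the noncompetitive rate law is v = (Vmax/α)·[S] / (Km + [S]).
v = (252/5.247)×0.524 / (0.319 + 0.524) = 25.17/0.8430 = 29.9 nmol/s.

29.9 nmol/s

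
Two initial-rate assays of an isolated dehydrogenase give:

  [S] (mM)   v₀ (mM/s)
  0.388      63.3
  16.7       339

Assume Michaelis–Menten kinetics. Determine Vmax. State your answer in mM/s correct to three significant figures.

In reciprocal form, 1/v = (Km/Vmax)·(1/[S]) + 1/Vmax. The two points give (1/[S], 1/v) = (2.577, 0.01580) and (0.05988, 0.002950).
Slope = (0.01580 − 0.002950)/(2.577 − 0.05988) = 0.005104; intercept = 0.01580 − 0.005104×2.577 = 0.002644.
Vmax = 1/intercept = 378 mM/s; Km = slope × Vmax = 0.005104 × 378 = 1.93 mM.

378 mM/s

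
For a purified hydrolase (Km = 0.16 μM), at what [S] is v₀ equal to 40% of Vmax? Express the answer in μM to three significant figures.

0.107 μM

v/Vmax = [S]/(Km+[S]) = 0.4, so [S] = Km·0.4/(1 − 0.4) = 0.16 × 0.6667.
[S] = 0.107 μM.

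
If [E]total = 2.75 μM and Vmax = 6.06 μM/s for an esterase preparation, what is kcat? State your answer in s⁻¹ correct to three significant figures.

kcat = Vmax/[E]total = 6.06 μM/s / 2.75 μM = 2.20 s⁻¹.

2.20 s⁻¹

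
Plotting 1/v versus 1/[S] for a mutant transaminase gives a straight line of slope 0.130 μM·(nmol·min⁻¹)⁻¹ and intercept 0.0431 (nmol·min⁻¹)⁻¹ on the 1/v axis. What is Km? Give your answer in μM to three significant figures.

y-intercept = 1/Vmax ⇒ Vmax = 23.2 nmol·min⁻¹; slope = Km/Vmax ⇒ Km = slope × Vmax.
Km = 0.130 × 23.2 = 3.02 μM.

3.02 μM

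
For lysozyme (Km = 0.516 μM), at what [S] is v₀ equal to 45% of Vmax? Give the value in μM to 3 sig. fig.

v/Vmax = [S]/(Km+[S]) = 0.45, so [S] = Km·0.45/(1 − 0.45) = 0.516 × 0.8182.
[S] = 0.422 μM.

0.422 μM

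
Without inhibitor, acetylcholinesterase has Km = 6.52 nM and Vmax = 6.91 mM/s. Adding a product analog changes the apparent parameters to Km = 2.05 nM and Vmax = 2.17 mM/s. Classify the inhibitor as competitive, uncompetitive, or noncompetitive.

Both Km and Vmax decrease by the same factor (~3.18-fold) — characteristic of uncompetitive inhibition.

uncompetitive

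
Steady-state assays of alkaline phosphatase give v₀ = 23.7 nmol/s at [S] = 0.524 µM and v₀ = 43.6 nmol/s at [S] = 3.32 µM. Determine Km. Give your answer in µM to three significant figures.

0.620 µM

From v = Vmax[S]/(Km+[S]), each point gives Vmax = v(Km+[S])/[S].
Equating: 23.7(Km+0.524)/0.524 = 43.6(Km+3.32)/3.32.
45.23·Km + 23.7 = 13.13·Km + 43.6, so (45.23 − 13.13)·Km = 43.6 − 23.7.
Km = 19.90/32.10 = 0.620 µM; then Vmax = 23.7(0.620+0.524)/0.524 = 51.7 nmol/s.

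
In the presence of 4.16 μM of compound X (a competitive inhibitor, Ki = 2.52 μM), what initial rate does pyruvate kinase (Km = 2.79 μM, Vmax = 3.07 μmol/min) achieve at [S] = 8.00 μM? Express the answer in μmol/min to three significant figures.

α = 1 + [I]/Ki = 1 + 4.16/2.52 = 2.651.
For a competitive inhibitor, Vmax is unchanged and the apparent Km becomes α·Km: Km,app = 7.40 μM, Vmax,app = 3.07 μmol/min.
v = Vmax,app·[S]/(Km,app + [S]) = 3.07 × 8.00/(7.40 + 8.00) = 1.60 μmol/min.

1.60 μmol/min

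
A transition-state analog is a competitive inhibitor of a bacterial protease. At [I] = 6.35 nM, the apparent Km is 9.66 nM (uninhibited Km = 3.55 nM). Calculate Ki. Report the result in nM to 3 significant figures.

3.69 nM

Competitive: Km,app = α·Km with α = 1 + [I]/Ki.
α = Km,app/Km = 9.66/3.55 = 2.721.
Since α = 1 + [I]/Ki, [I]/Ki = 2.721 − 1 = 1.721 and Ki = 6.35/1.721 = 3.69 nM.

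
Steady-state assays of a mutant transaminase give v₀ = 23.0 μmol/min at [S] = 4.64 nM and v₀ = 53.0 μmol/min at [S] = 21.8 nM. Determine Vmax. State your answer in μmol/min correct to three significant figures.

81.9 μmol/min

From v = Vmax[S]/(Km+[S]), each point gives Vmax = v(Km+[S])/[S].
Equating: 23.0(Km+4.64)/4.64 = 53.0(Km+21.8)/21.8.
4.957·Km + 23.0 = 2.431·Km + 53.0, so (4.957 − 2.431)·Km = 53.0 − 23.0.
Km = 30.00/2.526 = 11.9 nM; then Vmax = 23.0(11.9+4.64)/4.64 = 81.9 μmol/min.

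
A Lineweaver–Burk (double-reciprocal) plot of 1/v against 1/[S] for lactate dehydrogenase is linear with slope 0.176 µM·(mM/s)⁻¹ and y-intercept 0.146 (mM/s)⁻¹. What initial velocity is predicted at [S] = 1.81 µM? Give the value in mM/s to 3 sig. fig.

The y-intercept is 1/Vmax, so Vmax = 1/0.146 = 6.85 mM/s.
The slope is Km/Vmax, so Km = 0.176 × 6.85 = 1.21 µM.
Then v = 6.85 × 1.81/(1.21 + 1.81) = 4.11 mM/s.

4.11 mM/s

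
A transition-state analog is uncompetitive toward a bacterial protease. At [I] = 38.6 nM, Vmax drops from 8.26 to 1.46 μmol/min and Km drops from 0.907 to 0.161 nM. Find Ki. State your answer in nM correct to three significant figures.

Uncompetitive: Vmax,app = Vmax/α (and Km,app = Km/α) with α = 1 + [I]/Ki.
α = Vmax/Vmax,app = 8.26/1.46 = 5.658.
Since α = 1 + [I]/Ki, [I]/Ki = 5.658 − 1 = 4.658 and Ki = 38.6/4.658 = 8.29 nM.

8.29 nM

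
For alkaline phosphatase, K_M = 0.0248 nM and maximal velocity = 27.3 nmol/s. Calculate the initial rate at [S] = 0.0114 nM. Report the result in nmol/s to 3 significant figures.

8.60 nmol/s

[S]/(Km+[S]) = 0.0114/0.03620 = 0.3149, the fractional saturation.
v = 0.3149 × Vmax = 0.3149 × 27.3 = 8.60 nmol/s.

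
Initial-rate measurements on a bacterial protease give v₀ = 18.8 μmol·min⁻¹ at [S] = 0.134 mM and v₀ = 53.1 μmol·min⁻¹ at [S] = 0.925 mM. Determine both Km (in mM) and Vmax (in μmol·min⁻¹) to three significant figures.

Km = 0.414 mM; Vmax = 76.9 μmol·min⁻¹

From v = Vmax[S]/(Km+[S]), each point gives Vmax = v(Km+[S])/[S].
Equating: 18.8(Km+0.134)/0.134 = 53.1(Km+0.925)/0.925.
140.3·Km + 18.8 = 57.41·Km + 53.1, so (140.3 − 57.41)·Km = 53.1 − 18.8.
Km = 34.30/82.89 = 0.414 mM; then Vmax = 18.8(0.414+0.134)/0.134 = 76.9 μmol·min⁻¹.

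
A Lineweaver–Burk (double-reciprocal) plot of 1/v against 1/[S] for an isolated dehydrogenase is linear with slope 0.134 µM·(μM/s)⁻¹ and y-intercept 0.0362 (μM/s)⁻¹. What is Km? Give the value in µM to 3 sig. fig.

3.70 µM

y-intercept = 1/Vmax ⇒ Vmax = 27.6 μM/s; slope = Km/Vmax ⇒ Km = slope × Vmax.
Km = 0.134 × 27.6 = 3.70 µM.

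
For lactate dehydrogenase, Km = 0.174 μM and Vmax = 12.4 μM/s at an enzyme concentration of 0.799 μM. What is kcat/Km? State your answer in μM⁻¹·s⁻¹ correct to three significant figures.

89.2 μM⁻¹·s⁻¹

kcat = Vmax/[E]total = 12.4/0.799 = 15.5 s⁻¹.
kcat/Km = 15.5/0.174 = 89.2 μM⁻¹·s⁻¹.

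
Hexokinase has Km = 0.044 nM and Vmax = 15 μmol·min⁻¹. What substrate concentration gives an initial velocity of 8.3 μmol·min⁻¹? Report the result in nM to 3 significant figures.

The required fractional saturation is v/Vmax = 8.3/15 = 0.5533.
Then [S]/(Km+[S]) = 0.5533 ⇒ [S] = 0.044 × 0.5533/(1 − 0.5533) = 0.0545 nM.

0.0545 nM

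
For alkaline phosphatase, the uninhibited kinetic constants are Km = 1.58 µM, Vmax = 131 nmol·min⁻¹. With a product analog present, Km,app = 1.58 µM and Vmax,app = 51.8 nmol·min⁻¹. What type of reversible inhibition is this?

Vmax decreases (131 → 51.8 nmol·min⁻¹) while Km is unchanged — pure noncompetitive inhibition.

noncompetitive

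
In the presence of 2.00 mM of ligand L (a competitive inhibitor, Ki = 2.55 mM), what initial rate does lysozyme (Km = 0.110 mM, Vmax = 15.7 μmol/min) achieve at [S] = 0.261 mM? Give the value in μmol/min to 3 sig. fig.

8.96 μmol/min

With α = 1 + [I]/Ki = 1 + 2.00/2.55 = 1.784, the competitive rate law is v = Vmax[S] / (αKm + [S]).
v = 15.7×0.261 / (1.784×0.110 + 0.261) = 4.098/0.4573 = 8.96 μmol/min.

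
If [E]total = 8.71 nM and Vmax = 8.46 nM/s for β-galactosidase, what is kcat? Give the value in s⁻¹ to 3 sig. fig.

kcat = Vmax/[E]total = 8.46 nM/s / 8.71 nM = 0.971 s⁻¹.

0.971 s⁻¹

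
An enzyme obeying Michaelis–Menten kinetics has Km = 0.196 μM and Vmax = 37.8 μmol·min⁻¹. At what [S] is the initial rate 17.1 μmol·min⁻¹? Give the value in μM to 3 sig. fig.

0.162 μM

Rearranging v = Vmax[S]/(Km+[S]) gives [S] = Km·v/(Vmax − v).
[S] = 0.196 × 17.1 / (37.8 − 17.1) = 3.352/20.70 = 0.162 μM.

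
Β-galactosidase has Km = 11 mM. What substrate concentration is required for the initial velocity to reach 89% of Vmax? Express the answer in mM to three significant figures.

v/Vmax = [S]/(Km+[S]) = 0.89, so [S] = Km·0.89/(1 − 0.89) = 11 × 8.091.
[S] = 89.0 mM.

89.0 mM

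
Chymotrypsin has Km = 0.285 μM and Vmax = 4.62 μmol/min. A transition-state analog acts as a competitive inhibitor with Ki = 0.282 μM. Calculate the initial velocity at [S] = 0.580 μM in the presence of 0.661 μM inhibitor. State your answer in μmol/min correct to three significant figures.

With α = 1 + [I]/Ki = 1 + 0.661/0.282 = 3.344, the competitive rate law is v = Vmax[S] / (αKm + [S]).
v = 4.62×0.580 / (3.344×0.285 + 0.580) = 2.680/1.533 = 1.75 μmol/min.

1.75 μmol/min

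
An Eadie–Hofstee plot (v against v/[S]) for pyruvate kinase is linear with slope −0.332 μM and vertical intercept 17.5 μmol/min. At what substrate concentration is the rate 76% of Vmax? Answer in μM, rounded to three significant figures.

1.05 μM

The Eadie–Hofstee slope gives Km = 0.332 μM (slope = −Km).
v/Vmax = [S]/(Km+[S]) = 0.76 ⇒ [S] = Km·0.76/(1−0.76) = 0.332 × 3.167 = 1.05 μM.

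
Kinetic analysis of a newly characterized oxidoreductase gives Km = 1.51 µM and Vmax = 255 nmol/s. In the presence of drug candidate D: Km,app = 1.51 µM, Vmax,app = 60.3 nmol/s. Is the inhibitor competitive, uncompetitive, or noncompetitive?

Vmax decreases (255 → 60.3 nmol/s) while Km is unchanged — pure noncompetitive inhibition.

noncompetitive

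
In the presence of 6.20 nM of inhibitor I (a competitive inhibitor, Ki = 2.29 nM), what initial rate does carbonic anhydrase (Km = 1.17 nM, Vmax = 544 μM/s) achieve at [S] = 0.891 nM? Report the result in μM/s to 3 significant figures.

α = 1 + [I]/Ki = 1 + 6.20/2.29 = 3.707.
For a competitive inhibitor, Vmax is unchanged and the apparent Km becomes α·Km: Km,app = 4.34 nM, Vmax,app = 544 μM/s.
v = Vmax,app·[S]/(Km,app + [S]) = 544 × 0.891/(4.34 + 0.891) = 92.7 μM/s.

92.7 μM/s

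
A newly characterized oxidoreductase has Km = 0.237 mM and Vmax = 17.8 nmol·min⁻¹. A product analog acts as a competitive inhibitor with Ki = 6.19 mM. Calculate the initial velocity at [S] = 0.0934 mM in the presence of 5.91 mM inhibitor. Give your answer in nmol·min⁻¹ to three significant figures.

2.99 nmol·min⁻¹

With α = 1 + [I]/Ki = 1 + 5.91/6.19 = 1.955, the competitive rate law is v = Vmax[S] / (αKm + [S]).
v = 17.8×0.0934 / (1.955×0.237 + 0.0934) = 1.663/0.5567 = 2.99 nmol·min⁻¹.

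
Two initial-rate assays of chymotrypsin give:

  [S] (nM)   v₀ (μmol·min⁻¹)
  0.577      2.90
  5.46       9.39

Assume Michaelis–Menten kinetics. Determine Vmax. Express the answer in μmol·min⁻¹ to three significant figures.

12.8 μmol·min⁻¹

From v = Vmax[S]/(Km+[S]), each point gives Vmax = v(Km+[S])/[S].
Equating: 2.90(Km+0.577)/0.577 = 9.39(Km+5.46)/5.46.
5.026·Km + 2.90 = 1.720·Km + 9.39, so (5.026 − 1.720)·Km = 9.39 − 2.90.
Km = 6.490/3.306 = 1.96 nM; then Vmax = 2.90(1.96+0.577)/0.577 = 12.8 μmol·min⁻¹.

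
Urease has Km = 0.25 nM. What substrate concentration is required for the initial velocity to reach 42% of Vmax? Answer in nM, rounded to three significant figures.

0.181 nM

v/Vmax = [S]/(Km+[S]) = 0.42, so [S] = Km·0.42/(1 − 0.42) = 0.25 × 0.7241.
[S] = 0.181 nM.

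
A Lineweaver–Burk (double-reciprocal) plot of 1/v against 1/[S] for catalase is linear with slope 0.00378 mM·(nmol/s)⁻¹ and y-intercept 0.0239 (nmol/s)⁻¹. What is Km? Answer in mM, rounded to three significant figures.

y-intercept = 1/Vmax ⇒ Vmax = 41.8 nmol/s; slope = Km/Vmax ⇒ Km = slope × Vmax.
Km = 0.00378 × 41.8 = 0.158 mM.

0.158 mM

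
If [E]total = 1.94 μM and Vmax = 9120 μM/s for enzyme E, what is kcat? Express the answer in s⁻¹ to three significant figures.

kcat = Vmax/[E]total = 9120 μM/s / 1.94 μM = 4700 s⁻¹.

4700 s⁻¹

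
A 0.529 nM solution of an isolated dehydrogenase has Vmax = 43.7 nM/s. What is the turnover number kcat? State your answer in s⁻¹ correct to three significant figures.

kcat = Vmax/[E]total = 43.7 nM/s / 0.529 nM = 82.6 s⁻¹.

82.6 s⁻¹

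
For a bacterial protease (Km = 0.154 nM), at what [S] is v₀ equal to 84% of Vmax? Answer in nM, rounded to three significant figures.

0.808 nM

v/Vmax = [S]/(Km+[S]) = 0.84, so [S] = Km·0.84/(1 − 0.84) = 0.154 × 5.250.
[S] = 0.808 nM.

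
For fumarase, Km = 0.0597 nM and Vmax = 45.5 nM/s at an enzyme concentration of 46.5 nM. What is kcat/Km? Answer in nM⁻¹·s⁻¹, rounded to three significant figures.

16.4 nM⁻¹·s⁻¹

kcat = Vmax/[E]total = 45.5/46.5 = 0.978 s⁻¹.
kcat/Km = 0.978/0.0597 = 16.4 nM⁻¹·s⁻¹.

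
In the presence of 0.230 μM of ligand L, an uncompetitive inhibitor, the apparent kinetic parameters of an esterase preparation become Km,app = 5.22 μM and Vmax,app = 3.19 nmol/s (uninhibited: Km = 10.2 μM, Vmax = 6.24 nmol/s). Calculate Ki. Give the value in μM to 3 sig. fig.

Uncompetitive: Vmax,app = Vmax/α (and Km,app = Km/α) with α = 1 + [I]/Ki.
α = Vmax/Vmax,app = 6.24/3.19 = 1.956.
Ki = [I]/(α − 1) = 0.230/0.9561 = 0.241 μM.

0.241 μM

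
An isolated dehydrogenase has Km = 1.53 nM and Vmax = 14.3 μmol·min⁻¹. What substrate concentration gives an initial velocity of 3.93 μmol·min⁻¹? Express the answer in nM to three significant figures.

The required fractional saturation is v/Vmax = 3.93/14.3 = 0.2748.
Then [S]/(Km+[S]) = 0.2748 ⇒ [S] = 1.53 × 0.2748/(1 − 0.2748) = 0.580 nM.

0.580 nM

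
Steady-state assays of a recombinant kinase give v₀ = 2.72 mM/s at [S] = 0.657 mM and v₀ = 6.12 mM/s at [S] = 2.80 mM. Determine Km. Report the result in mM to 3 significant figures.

1.74 mM

From v = Vmax[S]/(Km+[S]), each point gives Vmax = v(Km+[S])/[S].
Equating: 2.72(Km+0.657)/0.657 = 6.12(Km+2.80)/2.80.
4.140·Km + 2.72 = 2.186·Km + 6.12, so (4.140 − 2.186)·Km = 6.12 − 2.72.
Km = 3.400/1.954 = 1.74 mM; then Vmax = 2.72(1.74+0.657)/0.657 = 9.92 mM/s.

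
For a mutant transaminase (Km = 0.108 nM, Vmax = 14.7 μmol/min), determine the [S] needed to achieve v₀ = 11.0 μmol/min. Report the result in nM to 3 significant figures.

0.321 nM

Rearranging v = Vmax[S]/(Km+[S]) gives [S] = Km·v/(Vmax − v).
[S] = 0.108 × 11.0 / (14.7 − 11.0) = 1.188/3.700 = 0.321 nM.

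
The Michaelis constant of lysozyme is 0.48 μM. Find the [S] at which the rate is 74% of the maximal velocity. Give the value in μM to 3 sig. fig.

v/Vmax = [S]/(Km+[S]) = 0.74, so [S] = Km·0.74/(1 − 0.74) = 0.48 × 2.846.
[S] = 1.37 μM.

1.37 μM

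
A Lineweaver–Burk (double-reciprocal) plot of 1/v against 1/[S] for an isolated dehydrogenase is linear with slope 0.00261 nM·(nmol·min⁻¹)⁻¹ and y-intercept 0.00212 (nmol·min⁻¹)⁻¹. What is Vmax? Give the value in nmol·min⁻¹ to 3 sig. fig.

472 nmol·min⁻¹

The y-intercept of a Lineweaver–Burk plot equals 1/Vmax, so Vmax = 1/0.00212 = 472 nmol·min⁻¹.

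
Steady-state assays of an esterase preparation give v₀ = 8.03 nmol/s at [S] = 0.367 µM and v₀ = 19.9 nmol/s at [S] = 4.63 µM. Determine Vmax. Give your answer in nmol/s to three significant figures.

22.8 nmol/s

From v = Vmax[S]/(Km+[S]), each point gives Vmax = v(Km+[S])/[S].
Equating: 8.03(Km+0.367)/0.367 = 19.9(Km+4.63)/4.63.
21.88·Km + 8.03 = 4.298·Km + 19.9, so (21.88 − 4.298)·Km = 19.9 − 8.03.
Km = 11.87/17.58 = 0.675 µM; then Vmax = 8.03(0.675+0.367)/0.367 = 22.8 nmol/s.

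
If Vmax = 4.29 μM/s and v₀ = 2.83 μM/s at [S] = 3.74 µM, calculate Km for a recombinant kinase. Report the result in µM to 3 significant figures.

1.93 µM

From v = Vmax[S]/(Km+[S]), Km = [S](Vmax − v)/v.
Km = 3.74 × (4.29 − 2.83) / 2.83 = 5.460/2.83 = 1.93 µM.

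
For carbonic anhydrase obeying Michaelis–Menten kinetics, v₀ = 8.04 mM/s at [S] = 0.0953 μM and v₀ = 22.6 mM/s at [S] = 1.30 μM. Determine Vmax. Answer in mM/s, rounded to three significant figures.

26.4 mM/s

From v = Vmax[S]/(Km+[S]), each point gives Vmax = v(Km+[S])/[S].
Equating: 8.04(Km+0.0953)/0.0953 = 22.6(Km+1.30)/1.30.
84.37·Km + 8.04 = 17.38·Km + 22.6, so (84.37 − 17.38)·Km = 22.6 − 8.04.
Km = 14.56/66.98 = 0.217 μM; then Vmax = 8.04(0.217+0.0953)/0.0953 = 26.4 mM/s.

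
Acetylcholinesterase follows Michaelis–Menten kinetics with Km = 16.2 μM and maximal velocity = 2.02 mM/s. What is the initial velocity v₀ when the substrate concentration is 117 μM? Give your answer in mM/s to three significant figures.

1.77 mM/s

v = Vmax·[S]/(Km + [S]) = 2.02 × 117 / (16.2 + 117)
  = 236.3 / 133.2 = 1.77 mM/s.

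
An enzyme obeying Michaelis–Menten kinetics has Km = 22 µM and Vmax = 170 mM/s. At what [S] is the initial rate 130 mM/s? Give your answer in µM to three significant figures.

Rearranging v = Vmax[S]/(Km+[S]) gives [S] = Km·v/(Vmax − v).
[S] = 22 × 130 / (170 − 130) = 2860/40.00 = 71.5 µM.

71.5 µM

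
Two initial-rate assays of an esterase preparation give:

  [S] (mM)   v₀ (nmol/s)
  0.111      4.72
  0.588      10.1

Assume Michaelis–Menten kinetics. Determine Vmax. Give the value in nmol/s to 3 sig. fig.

From v = Vmax[S]/(Km+[S]), each point gives Vmax = v(Km+[S])/[S].
Equating: 4.72(Km+0.111)/0.111 = 10.1(Km+0.588)/0.588.
42.52·Km + 4.72 = 17.18·Km + 10.1, so (42.52 − 17.18)·Km = 10.1 − 4.72.
Km = 5.380/25.35 = 0.212 mM; then Vmax = 4.72(0.212+0.111)/0.111 = 13.7 nmol/s.

13.7 nmol/s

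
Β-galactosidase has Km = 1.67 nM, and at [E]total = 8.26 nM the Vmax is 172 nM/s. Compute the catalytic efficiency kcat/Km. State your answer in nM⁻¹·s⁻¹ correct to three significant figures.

kcat = Vmax/[E]total = 172/8.26 = 20.8 s⁻¹.
kcat/Km = 20.8/1.67 = 12.5 nM⁻¹·s⁻¹.

12.5 nM⁻¹·s⁻¹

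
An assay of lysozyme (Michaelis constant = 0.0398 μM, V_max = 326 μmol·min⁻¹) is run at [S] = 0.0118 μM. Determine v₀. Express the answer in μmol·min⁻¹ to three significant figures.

74.6 μmol·min⁻¹

[S]/(Km+[S]) = 0.0118/0.05160 = 0.2287, the fractional saturation.
v = 0.2287 × Vmax = 0.2287 × 326 = 74.6 μmol·min⁻¹.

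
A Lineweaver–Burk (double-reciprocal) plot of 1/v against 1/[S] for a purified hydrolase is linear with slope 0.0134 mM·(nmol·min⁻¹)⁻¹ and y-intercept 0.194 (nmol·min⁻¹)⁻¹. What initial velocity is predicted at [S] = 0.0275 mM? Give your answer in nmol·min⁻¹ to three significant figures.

1.47 nmol·min⁻¹

The y-intercept is 1/Vmax, so Vmax = 1/0.194 = 5.15 nmol·min⁻¹.
The slope is Km/Vmax, so Km = 0.0134 × 5.15 = 0.0691 mM.
Then v = 5.15 × 0.0275/(0.0691 + 0.0275) = 1.47 nmol·min⁻¹.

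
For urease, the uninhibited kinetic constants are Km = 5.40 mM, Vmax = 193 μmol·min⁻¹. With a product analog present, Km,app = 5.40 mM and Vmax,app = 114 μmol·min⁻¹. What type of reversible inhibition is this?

Vmax decreases (193 → 114 μmol·min⁻¹) while Km is unchanged — pure noncompetitive inhibition.

noncompetitive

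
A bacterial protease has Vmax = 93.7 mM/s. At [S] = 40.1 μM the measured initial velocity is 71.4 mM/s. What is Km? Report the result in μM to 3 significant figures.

12.5 μM

v/Vmax = 71.4/93.7 = 0.7620 = [S]/(Km+[S]).
So Km + [S] = [S]/0.7620 = 52.62 μM, giving Km = 52.62 − 40.1 = 12.5 μM.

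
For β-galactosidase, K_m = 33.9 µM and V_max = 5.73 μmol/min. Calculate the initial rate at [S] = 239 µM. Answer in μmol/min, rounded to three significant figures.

[S]/(Km+[S]) = 239/272.9 = 0.8758, the fractional saturation.
v = 0.8758 × Vmax = 0.8758 × 5.73 = 5.02 μmol/min.

5.02 μmol/min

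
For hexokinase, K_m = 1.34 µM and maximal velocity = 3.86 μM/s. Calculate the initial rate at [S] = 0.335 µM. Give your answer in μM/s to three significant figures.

v = Vmax·[S]/(Km + [S]) = 3.86 × 0.335 / (1.34 + 0.335)
  = 1.293 / 1.675 = 0.772 μM/s.

0.772 μM/s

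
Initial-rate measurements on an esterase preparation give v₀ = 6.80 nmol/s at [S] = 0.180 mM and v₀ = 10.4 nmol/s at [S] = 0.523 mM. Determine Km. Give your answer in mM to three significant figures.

0.201 mM

From v = Vmax[S]/(Km+[S]), each point gives Vmax = v(Km+[S])/[S].
Equating: 6.80(Km+0.180)/0.180 = 10.4(Km+0.523)/0.523.
37.78·Km + 6.80 = 19.89·Km + 10.4, so (37.78 − 19.89)·Km = 10.4 − 6.80.
Km = 3.600/17.89 = 0.201 mM; then Vmax = 6.80(0.201+0.180)/0.180 = 14.4 nmol/s.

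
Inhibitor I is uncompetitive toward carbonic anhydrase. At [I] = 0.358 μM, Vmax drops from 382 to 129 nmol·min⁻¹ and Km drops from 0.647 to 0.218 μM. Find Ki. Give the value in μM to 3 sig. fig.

0.183 μM

Uncompetitive: Vmax,app = Vmax/α (and Km,app = Km/α) with α = 1 + [I]/Ki.
α = Vmax/Vmax,app = 382/129 = 2.961.
Since α = 1 + [I]/Ki, [I]/Ki = 2.961 − 1 = 1.961 and Ki = 0.358/1.961 = 0.183 μM.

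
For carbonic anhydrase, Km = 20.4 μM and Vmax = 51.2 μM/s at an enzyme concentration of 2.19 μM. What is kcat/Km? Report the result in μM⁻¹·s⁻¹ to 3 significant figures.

kcat = Vmax/[E]total = 51.2/2.19 = 23.4 s⁻¹.
kcat/Km = 23.4/20.4 = 1.15 μM⁻¹·s⁻¹.

1.15 μM⁻¹·s⁻¹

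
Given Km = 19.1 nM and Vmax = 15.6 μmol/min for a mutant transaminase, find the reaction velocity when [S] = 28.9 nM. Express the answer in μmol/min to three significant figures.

9.39 μmol/min

v = Vmax·[S]/(Km + [S]) = 15.6 × 28.9 / (19.1 + 28.9)
  = 450.8 / 48.00 = 9.39 μmol/min.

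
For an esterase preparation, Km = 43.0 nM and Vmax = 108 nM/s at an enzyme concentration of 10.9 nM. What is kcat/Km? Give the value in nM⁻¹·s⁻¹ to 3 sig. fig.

kcat = Vmax/[E]total = 108/10.9 = 9.91 s⁻¹.
kcat/Km = 9.91/43.0 = 0.230 nM⁻¹·s⁻¹.

0.230 nM⁻¹·s⁻¹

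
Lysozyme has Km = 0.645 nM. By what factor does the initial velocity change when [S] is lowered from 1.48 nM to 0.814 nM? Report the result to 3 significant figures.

Since Vmax cancels, v₂/v₁ = [S]₂(Km+[S]₁) / [S]₁(Km+[S]₂).
= 0.814×(0.645+1.48) / (1.48×(0.645+0.814)) = 1.730/2.159 = 0.801.

0.801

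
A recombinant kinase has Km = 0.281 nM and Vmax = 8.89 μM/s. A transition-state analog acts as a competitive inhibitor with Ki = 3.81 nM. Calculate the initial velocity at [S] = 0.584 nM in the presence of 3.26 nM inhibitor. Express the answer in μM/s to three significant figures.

α = 1 + [I]/Ki = 1 + 3.26/3.81 = 1.856.
For a competitive inhibitor, Vmax is unchanged and the apparent Km becomes α·Km: Km,app = 0.521 nM, Vmax,app = 8.89 μM/s.
v = Vmax,app·[S]/(Km,app + [S]) = 8.89 × 0.584/(0.521 + 0.584) = 4.70 μM/s.

4.70 μM/s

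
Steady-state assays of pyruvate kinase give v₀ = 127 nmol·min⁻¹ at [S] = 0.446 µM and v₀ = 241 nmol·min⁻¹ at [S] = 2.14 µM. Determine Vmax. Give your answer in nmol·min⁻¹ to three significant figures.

From v = Vmax[S]/(Km+[S]), each point gives Vmax = v(Km+[S])/[S].
Equating: 127(Km+0.446)/0.446 = 241(Km+2.14)/2.14.
284.8·Km + 127 = 112.6·Km + 241, so (284.8 − 112.6)·Km = 241 − 127.
Km = 114.0/172.1 = 0.662 µM; then Vmax = 127(0.662+0.446)/0.446 = 316 nmol·min⁻¹.

316 nmol·min⁻¹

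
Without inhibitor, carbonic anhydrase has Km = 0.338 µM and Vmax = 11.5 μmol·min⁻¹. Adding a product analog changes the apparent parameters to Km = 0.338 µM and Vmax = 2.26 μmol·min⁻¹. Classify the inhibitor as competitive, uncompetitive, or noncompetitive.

noncompetitive

Vmax decreases (11.5 → 2.26 μmol·min⁻¹) while Km is unchanged — pure noncompetitive inhibition.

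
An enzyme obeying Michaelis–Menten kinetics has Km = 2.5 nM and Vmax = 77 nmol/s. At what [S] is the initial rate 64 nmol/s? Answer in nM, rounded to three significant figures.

The required fractional saturation is v/Vmax = 64/77 = 0.8312.
Then [S]/(Km+[S]) = 0.8312 ⇒ [S] = 2.5 × 0.8312/(1 − 0.8312) = 12.3 nM.

12.3 nM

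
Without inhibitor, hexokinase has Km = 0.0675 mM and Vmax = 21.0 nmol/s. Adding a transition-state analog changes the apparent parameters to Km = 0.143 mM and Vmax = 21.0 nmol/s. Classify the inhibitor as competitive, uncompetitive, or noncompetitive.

competitive

Km increases (0.0675 → 0.143 mM) while Vmax is unchanged — the hallmark of competitive inhibition.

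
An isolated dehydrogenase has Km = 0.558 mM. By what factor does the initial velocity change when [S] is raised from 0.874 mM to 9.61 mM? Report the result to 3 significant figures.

The fractional saturations are [S]/(Km+[S]) = 0.874/1.432 = 0.6103 and 9.61/10.17 = 0.9451.
v₂/v₁ is just their ratio: 0.9451/0.6103 = 1.55.

1.55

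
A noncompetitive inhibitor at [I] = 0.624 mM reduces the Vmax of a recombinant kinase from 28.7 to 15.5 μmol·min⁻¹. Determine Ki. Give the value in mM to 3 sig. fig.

0.733 mM

Noncompetitive: Vmax,app = Vmax/α with α = 1 + [I]/Ki.
α = Vmax/Vmax,app = 28.7/15.5 = 1.852.
Ki = [I]/(α − 1) = 0.624/0.8516 = 0.733 mM.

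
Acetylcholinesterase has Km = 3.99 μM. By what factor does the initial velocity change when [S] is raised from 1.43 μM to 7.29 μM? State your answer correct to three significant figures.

The fractional saturations are [S]/(Km+[S]) = 1.43/5.420 = 0.2638 and 7.29/11.28 = 0.6463.
v₂/v₁ is just their ratio: 0.6463/0.2638 = 2.45.

2.45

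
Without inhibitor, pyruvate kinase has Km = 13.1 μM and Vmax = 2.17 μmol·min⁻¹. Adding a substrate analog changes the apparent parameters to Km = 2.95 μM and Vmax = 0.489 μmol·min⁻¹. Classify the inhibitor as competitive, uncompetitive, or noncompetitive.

uncompetitive

Both Km and Vmax decrease by the same factor (~4.44-fold) — characteristic of uncompetitive inhibition.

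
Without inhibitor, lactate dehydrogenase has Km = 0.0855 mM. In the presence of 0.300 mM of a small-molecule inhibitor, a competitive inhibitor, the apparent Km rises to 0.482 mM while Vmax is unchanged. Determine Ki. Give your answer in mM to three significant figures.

Competitive: Km,app = α·Km with α = 1 + [I]/Ki.
α = Km,app/Km = 0.482/0.0855 = 5.637.
Ki = [I]/(α − 1) = 0.300/4.637 = 0.0647 mM.

0.0647 mM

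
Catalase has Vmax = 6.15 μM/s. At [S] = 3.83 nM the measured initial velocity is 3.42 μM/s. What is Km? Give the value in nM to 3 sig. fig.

v/Vmax = 3.42/6.15 = 0.5561 = [S]/(Km+[S]).
So Km + [S] = [S]/0.5561 = 6.887 nM, giving Km = 6.887 − 3.83 = 3.06 nM.

3.06 nM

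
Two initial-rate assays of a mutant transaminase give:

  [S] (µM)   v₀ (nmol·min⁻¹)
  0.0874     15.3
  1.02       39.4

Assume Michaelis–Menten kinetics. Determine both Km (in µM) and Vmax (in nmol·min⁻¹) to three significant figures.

Km = 0.177 µM; Vmax = 46.2 nmol·min⁻¹

In reciprocal form, 1/v = (Km/Vmax)·(1/[S]) + 1/Vmax. The two points give (1/[S], 1/v) = (11.44, 0.06536) and (0.9804, 0.02538).
Slope = (0.06536 − 0.02538)/(11.44 − 0.9804) = 0.003822; intercept = 0.06536 − 0.003822×11.44 = 0.02163.
Vmax = 1/intercept = 46.2 nmol·min⁻¹; Km = slope × Vmax = 0.003822 × 46.2 = 0.177 µM.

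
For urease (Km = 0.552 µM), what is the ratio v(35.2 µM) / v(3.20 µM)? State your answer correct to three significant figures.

The fractional saturations are [S]/(Km+[S]) = 3.20/3.752 = 0.8529 and 35.2/35.75 = 0.9846.
v₂/v₁ is just their ratio: 0.9846/0.8529 = 1.15.

1.15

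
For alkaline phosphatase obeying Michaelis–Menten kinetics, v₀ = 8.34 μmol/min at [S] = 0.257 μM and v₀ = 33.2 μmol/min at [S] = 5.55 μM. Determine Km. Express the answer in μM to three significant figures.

From v = Vmax[S]/(Km+[S]), each point gives Vmax = v(Km+[S])/[S].
Equating: 8.34(Km+0.257)/0.257 = 33.2(Km+5.55)/5.55.
32.45·Km + 8.34 = 5.982·Km + 33.2, so (32.45 − 5.982)·Km = 33.2 − 8.34.
Km = 24.86/26.47 = 0.939 μM; then Vmax = 8.34(0.939+0.257)/0.257 = 38.8 μmol/min.

0.939 μM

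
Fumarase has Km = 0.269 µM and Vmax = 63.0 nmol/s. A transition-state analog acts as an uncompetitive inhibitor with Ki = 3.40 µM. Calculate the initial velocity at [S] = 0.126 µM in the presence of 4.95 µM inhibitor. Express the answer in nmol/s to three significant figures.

13.7 nmol/s

With α = 1 + [I]/Ki = 1 + 4.95/3.40 = 2.456, the uncompetitive rate law is v = (Vmax/α)·[S] / (Km/α + [S]).
v = (63.0/2.456)×0.126 / (0.269/2.456 + 0.126) = 3.232/0.2355 = 13.7 nmol/s.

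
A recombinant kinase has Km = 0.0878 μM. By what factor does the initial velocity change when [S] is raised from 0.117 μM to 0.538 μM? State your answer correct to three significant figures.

Since Vmax cancels, v₂/v₁ = [S]₂(Km+[S]₁) / [S]₁(Km+[S]₂).
= 0.538×(0.0878+0.117) / (0.117×(0.0878+0.538)) = 0.1102/0.07322 = 1.50.

1.50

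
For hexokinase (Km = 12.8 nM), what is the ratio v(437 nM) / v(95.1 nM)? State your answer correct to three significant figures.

Since Vmax cancels, v₂/v₁ = [S]₂(Km+[S]₁) / [S]₁(Km+[S]₂).
= 437×(12.8+95.1) / (95.1×(12.8+437)) = 47150/42780 = 1.10.

1.10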